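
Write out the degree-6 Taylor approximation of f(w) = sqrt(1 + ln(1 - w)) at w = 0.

-22819*w^6/46080 - 1609*w^5/3840 - 143*w^4/384 - 17*w^3/48 - 3*w^2/8 - w/2 + 1

Substitute the inner expansion into the outer series and collect powers.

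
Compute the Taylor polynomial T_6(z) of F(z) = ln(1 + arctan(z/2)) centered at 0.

Let u equal the inner series; expand the outer function in u and truncate.
F(0) = 0
F′(0) = 1/2
F′′(0) = -1/4
F′′′(0) = 0
F^(4)(0) = 1/8
F^(5)(0) = 1/4
F^(6)(0) = -1
Then c_k = F^(k)(0)/k! gives each Taylor coefficient.

-z^6/720 + z^5/480 + z^4/192 - z^2/8 + z/2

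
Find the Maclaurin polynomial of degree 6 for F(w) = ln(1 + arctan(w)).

-4*w^6/45 + w^5/15 + w^4/12 - w^2/2 + w

Compose series: expand the inner function first, then feed it into the outer expansion.
F(0) = 0
F′(0) = 1
F′′(0) = -1
F′′′(0) = 0
F^(4)(0) = 2
F^(5)(0) = 8
F^(6)(0) = -64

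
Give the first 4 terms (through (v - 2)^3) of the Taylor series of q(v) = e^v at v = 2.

(v - 2)^3*e^(2)/6 + (v - 2)^2*e^(2)/2 + (v - 2)*e^(2) + e^(2)

[(v - 2)^0] = e^(2);  [(v - 2)^1] = e^(2);  [(v - 2)^2] = e^(2)/2;  [(v - 2)^3] = e^(2)/6.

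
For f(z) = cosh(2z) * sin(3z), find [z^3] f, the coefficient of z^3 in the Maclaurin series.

Multiply the two series term by term and collect like powers.
f(0) = 0
f′(0) = 3
f′′(0) = 0
f′′′(0) = 9
Dividing each by k! gives the coefficients c_0, ..., c_3.

3/2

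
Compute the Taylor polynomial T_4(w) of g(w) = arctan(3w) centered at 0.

-9*w^3 + 3*w

g(0) = 0
g′(0) = 3
g′′(0) = 0
g′′′(0) = -54
g^(4)(0) = 0
Then c_k = g^(k)(0)/k! gives each Taylor coefficient.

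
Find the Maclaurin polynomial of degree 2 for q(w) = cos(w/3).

[w^0] = 1;  [w^1] = 0;  [w^2] = -1/18.

1 - w^2/18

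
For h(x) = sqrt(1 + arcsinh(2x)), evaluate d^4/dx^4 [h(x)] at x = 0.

1

Let u equal the inner series; expand the outer function in u and truncate.
From the series, [x^4] h = 1/24; multiply by 4! = 24 to get 1.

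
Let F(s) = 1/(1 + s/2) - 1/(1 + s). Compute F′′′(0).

Expand each term separately and add.
The coefficient of s^3 in the expansion is 7/8, so F′′′(0) = 3! * (7/8) = 21/4.

21/4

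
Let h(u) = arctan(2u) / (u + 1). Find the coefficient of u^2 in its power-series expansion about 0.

Multiply the numerator's expansion by the denominator's geometric series.
h(0) = 0
h′(0) = 2
h′′(0) = -4
The Taylor polynomial is Σ h^(k)(0)/k! · u^k.

-2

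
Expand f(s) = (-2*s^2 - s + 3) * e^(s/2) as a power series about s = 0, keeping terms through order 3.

Distribute the polynomial across the series and collect like powers.
f(0) = 3
f′(0) = 1/2
f′′(0) = -17/4
f′′′(0) = -51/8
Dividing each by k! gives the coefficients c_0, ..., c_3.

-17*s^3/16 - 17*s^2/8 + s/2 + 3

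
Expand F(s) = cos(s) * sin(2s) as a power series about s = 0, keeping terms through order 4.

Write out both Maclaurin series and multiply, keeping only the needed powers.

-7*s^3/3 + 2*s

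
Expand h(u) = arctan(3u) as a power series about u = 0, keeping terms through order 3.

-9*u^3 + 3*u

Use the known series and substitute for the argument.
h(0) = 0
h′(0) = 3
h′′(0) = 0
h′′′(0) = -54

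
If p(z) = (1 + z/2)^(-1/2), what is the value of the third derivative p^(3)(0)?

The coefficient of z^3 in the expansion is -5/128, so p′′′(0) = 3! * (-5/128) = -15/64.

-15/64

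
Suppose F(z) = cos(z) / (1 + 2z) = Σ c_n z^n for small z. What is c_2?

Multiply the two series term by term and collect like powers.
F(0) = 1
F′(0) = -2
F′′(0) = 7

7/2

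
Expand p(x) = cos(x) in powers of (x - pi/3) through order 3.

Apply the Taylor formula c_k = f^(k)(a)/k!.
p(pi/3) = 1/2
p′(pi/3) = -sqrt(3)/2
p′′(pi/3) = -1/2
p′′′(pi/3) = sqrt(3)/2

sqrt(3)*(x - pi/3)^3/12 - (x - pi/3)^2/4 - sqrt(3)*(x - pi/3)/2 + 1/2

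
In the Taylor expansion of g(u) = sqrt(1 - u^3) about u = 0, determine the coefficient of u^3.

-1/2

c_3 = g′′′(0)/3! = -1/2.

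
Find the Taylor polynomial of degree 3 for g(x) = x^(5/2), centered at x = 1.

Use the known series and substitute for the argument.

5*(x - 1)^3/16 + 15*(x - 1)^2/8 + 5*(x - 1)/2 + 1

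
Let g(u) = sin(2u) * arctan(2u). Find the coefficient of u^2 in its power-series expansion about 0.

Write out both Maclaurin series and multiply, keeping only the needed powers.

4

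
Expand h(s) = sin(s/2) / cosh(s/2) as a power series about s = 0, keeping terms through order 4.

-s^3/12 + s/2

Divide the numerator series by the denominator series (power-series long division).
h(0) = 0
h′(0) = 1/2
h′′(0) = 0
h′′′(0) = -1/2
h^(4)(0) = 0
Dividing each by k! gives the coefficients c_0, ..., c_4.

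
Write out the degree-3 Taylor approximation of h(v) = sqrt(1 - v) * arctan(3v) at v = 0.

Expand each factor separately, then convolve coefficients.

-75*v^3/8 - 3*v^2/2 + 3*v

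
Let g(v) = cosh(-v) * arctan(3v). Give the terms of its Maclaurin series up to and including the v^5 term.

Multiply the two series term by term and collect like powers.
g(0) = 0
g′(0) = 3
g′′(0) = 0
g′′′(0) = -45
g^(4)(0) = 0
g^(5)(0) = 5307
The Taylor polynomial is Σ g^(k)(0)/k! · v^k.

1769*v^5/40 - 15*v^3/2 + 3*v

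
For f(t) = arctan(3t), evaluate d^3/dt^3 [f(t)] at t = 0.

Compute the successive derivatives at the expansion point and divide by k!.
The coefficient of t^3 in the expansion is -9, so f′′′(0) = 3! * (-9) = -54.

-54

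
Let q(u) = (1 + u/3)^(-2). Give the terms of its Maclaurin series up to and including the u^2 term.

u^2/3 - 2*u/3 + 1

Differentiate repeatedly and evaluate at the center.
[u^0] = 1;  [u^1] = -2/3;  [u^2] = 1/3.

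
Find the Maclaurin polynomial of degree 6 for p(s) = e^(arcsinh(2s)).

4*s^6 - 2*s^4 + 2*s^2 + 2*s + 1

Plug the Maclaurin series of the inner function into that of the outer and collect terms.
p(0) = 1
p′(0) = 2
p′′(0) = 4
p′′′(0) = 0
p^(4)(0) = -48
p^(5)(0) = 0
p^(6)(0) = 2880
Then c_k = p^(k)(0)/k! gives each Taylor coefficient.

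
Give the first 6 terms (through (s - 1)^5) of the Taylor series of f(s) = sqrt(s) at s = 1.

[(s - 1)^0] = 1;  [(s - 1)^1] = 1/2;  [(s - 1)^2] = -1/8;  [(s - 1)^3] = 1/16;  [(s - 1)^4] = -5/128;  [(s - 1)^5] = 7/256.

7*(s - 1)^5/256 - 5*(s - 1)^4/128 + (s - 1)^3/16 - (s - 1)^2/8 + (s - 1)/2 + 1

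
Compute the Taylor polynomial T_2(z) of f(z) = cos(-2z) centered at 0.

1 - 2*z^2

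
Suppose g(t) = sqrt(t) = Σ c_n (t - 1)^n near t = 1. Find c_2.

g(1) = 1
g′(1) = 1/2
g′′(1) = -1/4

-1/8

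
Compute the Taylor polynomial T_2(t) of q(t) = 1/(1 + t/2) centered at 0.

t^2/4 - t/2 + 1

q(0) = 1
q′(0) = -1/2
q′′(0) = 1/2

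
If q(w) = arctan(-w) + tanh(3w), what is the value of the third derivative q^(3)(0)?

-52

Expand each term separately and add.
The coefficient of w^3 in the expansion is -26/3, so q′′′(0) = 3! * (-26/3) = -52.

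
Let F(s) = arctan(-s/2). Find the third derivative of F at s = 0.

1/4

The coefficient of s^3 in the expansion is 1/24, so F′′′(0) = 3! * (1/24) = 1/4.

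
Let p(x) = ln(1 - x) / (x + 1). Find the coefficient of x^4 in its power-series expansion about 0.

7/12

Use 1/(1 - r) = Σ r^k on the denominator, then take the Cauchy product.
p(0) = 0
p′(0) = -1
p′′(0) = 1
p′′′(0) = -5
p^(4)(0) = 14
So c_4 = p^(4)(0)/4! = 7/12.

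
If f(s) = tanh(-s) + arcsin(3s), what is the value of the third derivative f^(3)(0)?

29

Add the two expansions coefficient-wise.
From the series, [s^3] f = 29/6; multiply by 3! = 6 to get 29.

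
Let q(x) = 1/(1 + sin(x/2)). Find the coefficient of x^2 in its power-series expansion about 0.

Let u equal the inner series; expand the outer function in u and truncate.
So c_2 = q′′(0)/2! = 1/4.

1/4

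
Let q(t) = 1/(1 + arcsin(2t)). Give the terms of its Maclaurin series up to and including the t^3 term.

Substitute the inner expansion into the outer series and collect powers.
q(0) = 1
q′(0) = -2
q′′(0) = 8
q′′′(0) = -56

-28*t^3/3 + 4*t^2 - 2*t + 1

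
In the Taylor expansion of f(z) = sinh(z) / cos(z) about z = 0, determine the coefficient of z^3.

Divide the numerator series by the denominator series (power-series long division).
f(0) = 0
f′(0) = 1
f′′(0) = 0
f′′′(0) = 4
So c_3 = f′′′(0)/3! = 2/3.

2/3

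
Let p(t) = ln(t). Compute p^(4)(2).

-3/8

Apply the Taylor formula c_k = f^(k)(a)/k!.
The coefficient of (t - 2)^4 in the expansion is -1/64, so p^(4)(2) = 4! * (-1/64) = -3/8.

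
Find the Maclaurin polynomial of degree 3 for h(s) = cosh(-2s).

2*s^2 + 1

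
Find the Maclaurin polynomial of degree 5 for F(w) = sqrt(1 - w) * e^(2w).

Write out both Maclaurin series and multiply, keeping only the needed powers.
F(0) = 1
F′(0) = 3/2
F′′(0) = 7/4
F′′′(0) = 1/8
F^(4)(0) = -159/16
F^(5)(0) = -1781/32

-1781*w^5/3840 - 53*w^4/128 + w^3/48 + 7*w^2/8 + 3*w/2 + 1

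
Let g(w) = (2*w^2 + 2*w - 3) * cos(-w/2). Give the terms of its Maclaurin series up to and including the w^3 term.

Shift and add copies of the series according to the polynomial's terms.
g(0) = -3
g′(0) = 2
g′′(0) = 19/4
g′′′(0) = -3/2

-w^3/4 + 19*w^2/8 + 2*w - 3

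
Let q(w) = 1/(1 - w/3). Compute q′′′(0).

2/9

Apply the Taylor formula c_k = f^(k)(a)/k!.
The coefficient of w^3 in the expansion is 1/27, so q′′′(0) = 3! * (1/27) = 2/9.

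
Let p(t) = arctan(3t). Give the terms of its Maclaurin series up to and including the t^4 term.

p(0) = 0
p′(0) = 3
p′′(0) = 0
p′′′(0) = -54
p^(4)(0) = 0

-9*t^3 + 3*t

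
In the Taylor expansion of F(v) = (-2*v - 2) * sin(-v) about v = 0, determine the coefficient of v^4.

-1/3

Shift and add copies of the series according to the polynomial's terms.
[v^0] = 0;  [v^1] = 2;  [v^2] = 2;  [v^3] = -1/3;  [v^4] = -1/3.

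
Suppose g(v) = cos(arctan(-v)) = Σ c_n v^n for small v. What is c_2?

Let u equal the inner series; expand the outer function in u and truncate.
g(0) = 1
g′(0) = 0
g′′(0) = -1
So c_2 = g′′(0)/2! = -1/2.

-1/2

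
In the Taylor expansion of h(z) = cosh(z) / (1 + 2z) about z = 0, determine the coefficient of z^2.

9/2

Multiply the two series term by term and collect like powers.
h(0) = 1
h′(0) = -2
h′′(0) = 9
Then c_k = h^(k)(0)/k! gives each Taylor coefficient.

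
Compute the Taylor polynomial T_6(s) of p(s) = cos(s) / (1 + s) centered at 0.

Take the Cauchy product of the two expansions.

389*s^6/720 - 13*s^5/24 + 13*s^4/24 - s^3/2 + s^2/2 - s + 1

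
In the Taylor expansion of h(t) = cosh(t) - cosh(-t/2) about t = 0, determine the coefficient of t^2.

Combine the two series term by term.
So c_2 = h′′(0)/2! = 3/8.

3/8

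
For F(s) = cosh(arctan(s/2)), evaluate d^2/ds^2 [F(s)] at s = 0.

1/4

Substitute the inner expansion into the outer series and collect powers.
From the series, [s^2] F = 1/8; multiply by 2! = 2 to get 1/4.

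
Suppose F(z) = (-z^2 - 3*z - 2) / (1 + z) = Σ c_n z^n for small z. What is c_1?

-1

Distribute the polynomial across the series and collect like powers.
F(0) = -2
F′(0) = -1
Dividing each by k! gives the coefficients c_0, ..., c_1.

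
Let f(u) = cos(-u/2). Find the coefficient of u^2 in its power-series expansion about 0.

Apply the Taylor formula c_k = f^(k)(a)/k!.
f(0) = 1
f′(0) = 0
f′′(0) = -1/4
Dividing each by k! gives the coefficients c_0, ..., c_2.

-1/8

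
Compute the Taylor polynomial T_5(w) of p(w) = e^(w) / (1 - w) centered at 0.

163*w^5/60 + 65*w^4/24 + 8*w^3/3 + 5*w^2/2 + 2*w + 1

Take the Cauchy product of the two expansions.
p(0) = 1
p′(0) = 2
p′′(0) = 5
p′′′(0) = 16
p^(4)(0) = 65
p^(5)(0) = 326
Dividing each by k! gives the coefficients c_0, ..., c_5.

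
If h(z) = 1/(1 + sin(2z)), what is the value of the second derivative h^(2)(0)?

Compose series: expand the inner function first, then feed it into the outer expansion.
The coefficient of z^2 in the expansion is 4, so h′′(0) = 2! * (4) = 8.

8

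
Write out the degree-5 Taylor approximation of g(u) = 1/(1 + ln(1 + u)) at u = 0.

-347*u^5/60 + 11*u^4/3 - 7*u^3/3 + 3*u^2/2 - u + 1

Compose series: expand the inner function first, then feed it into the outer expansion.
[u^0] = 1;  [u^1] = -1;  [u^2] = 3/2;  [u^3] = -7/3;  [u^4] = 11/3;  [u^5] = -347/60.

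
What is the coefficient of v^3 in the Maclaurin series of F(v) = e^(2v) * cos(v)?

Take the Cauchy product of the two expansions.
[v^0] = 1;  [v^1] = 2;  [v^2] = 3/2;  [v^3] = 1/3.

1/3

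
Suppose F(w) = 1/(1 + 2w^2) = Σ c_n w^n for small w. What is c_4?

4

[w^0] = 1;  [w^1] = 0;  [w^2] = -2;  [w^3] = 0;  [w^4] = 4.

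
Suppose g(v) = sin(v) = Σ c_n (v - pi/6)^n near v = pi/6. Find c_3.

-sqrt(3)/12

g(pi/6) = 1/2
g′(pi/6) = sqrt(3)/2
g′′(pi/6) = -1/2
g′′′(pi/6) = -sqrt(3)/2
So c_3 = g′′′(pi/6)/3! = -sqrt(3)/12.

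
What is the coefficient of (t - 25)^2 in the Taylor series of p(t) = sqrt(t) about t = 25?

-1/1000

p(25) = 5
p′(25) = 1/10
p′′(25) = -1/500
So c_2 = p′′(25)/2! = -1/1000.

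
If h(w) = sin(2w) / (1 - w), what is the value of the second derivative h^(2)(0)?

4

Multiply the two series term by term and collect like powers.
The coefficient of w^2 in the expansion is 2, so h′′(0) = 2! * (2) = 4.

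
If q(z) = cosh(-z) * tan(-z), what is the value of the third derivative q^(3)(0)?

Multiply the two series term by term and collect like powers.
The coefficient of z^3 in the expansion is -5/6, so q′′′(0) = 3! * (-5/6) = -5.

-5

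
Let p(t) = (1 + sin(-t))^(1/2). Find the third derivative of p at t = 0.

Substitute the inner expansion into the outer series and collect powers.
From the series, [t^3] p = 1/48; multiply by 3! = 6 to get 1/8.

1/8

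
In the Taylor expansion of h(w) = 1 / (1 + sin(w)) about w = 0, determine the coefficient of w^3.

Expand as Σ (-1)^k u^k with u equal to the inner function's series.
h(0) = 1
h′(0) = -1
h′′(0) = 2
h′′′(0) = -5
So c_3 = h′′′(0)/3! = -5/6.

-5/6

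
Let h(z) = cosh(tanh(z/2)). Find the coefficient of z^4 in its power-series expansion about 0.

Substitute the inner expansion into the outer series and collect powers.
h(0) = 1
h′(0) = 0
h′′(0) = 1/4
h′′′(0) = 0
h^(4)(0) = -7/16

-7/384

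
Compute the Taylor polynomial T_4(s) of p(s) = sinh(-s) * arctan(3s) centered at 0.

Write out both Maclaurin series and multiply, keeping only the needed powers.
p(0) = 0
p′(0) = 0
p′′(0) = -6
p′′′(0) = 0
p^(4)(0) = 204
Then c_k = p^(k)(0)/k! gives each Taylor coefficient.

17*s^4/2 - 3*s^2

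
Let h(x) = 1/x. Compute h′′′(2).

The coefficient of (x - 2)^3 in the expansion is -1/16, so h′′′(2) = 3! * (-1/16) = -3/8.

-3/8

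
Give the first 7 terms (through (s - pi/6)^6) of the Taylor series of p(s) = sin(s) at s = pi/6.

-(s - pi/6)^6/1440 + sqrt(3)*(s - pi/6)^5/240 + (s - pi/6)^4/48 - sqrt(3)*(s - pi/6)^3/12 - (s - pi/6)^2/4 + sqrt(3)*(s - pi/6)/2 + 1/2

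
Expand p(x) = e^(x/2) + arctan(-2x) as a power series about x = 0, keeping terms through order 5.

Combine the two series term by term.
p(0) = 1
p′(0) = -3/2
p′′(0) = 1/4
p′′′(0) = 129/8
p^(4)(0) = 1/16
p^(5)(0) = -24575/32

-4915*x^5/768 + x^4/384 + 43*x^3/16 + x^2/8 - 3*x/2 + 1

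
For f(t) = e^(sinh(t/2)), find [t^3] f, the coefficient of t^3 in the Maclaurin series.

Compose series: expand the inner function first, then feed it into the outer expansion.
f(0) = 1
f′(0) = 1/2
f′′(0) = 1/4
f′′′(0) = 1/4
So c_3 = f′′′(0)/3! = 1/24.

1/24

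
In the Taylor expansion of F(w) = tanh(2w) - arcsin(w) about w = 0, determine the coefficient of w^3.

-17/6

Add the two expansions coefficient-wise.
So c_3 = F′′′(0)/3! = -17/6.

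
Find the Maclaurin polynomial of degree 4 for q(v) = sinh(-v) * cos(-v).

v^3/3 - v

Multiply the two series term by term and collect like powers.
q(0) = 0
q′(0) = -1
q′′(0) = 0
q′′′(0) = 2
q^(4)(0) = 0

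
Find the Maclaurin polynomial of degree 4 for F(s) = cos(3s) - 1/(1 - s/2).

Combine the two series term by term.

53*s^4/16 - s^3/8 - 19*s^2/4 - s/2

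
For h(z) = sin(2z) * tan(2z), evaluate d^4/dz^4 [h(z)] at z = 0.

Write out both Maclaurin series and multiply, keeping only the needed powers.
From the series, [z^4] h = 8/3; multiply by 4! = 24 to get 64.

64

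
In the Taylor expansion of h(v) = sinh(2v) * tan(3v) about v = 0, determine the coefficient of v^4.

Expand each factor separately, then convolve coefficients.
h(0) = 0
h′(0) = 0
h′′(0) = 12
h′′′(0) = 0
h^(4)(0) = 528

22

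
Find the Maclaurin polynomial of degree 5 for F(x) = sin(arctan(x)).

3*x^5/8 - x^3/2 + x

Substitute the inner expansion into the outer series and collect powers.
[x^0] = 0;  [x^1] = 1;  [x^2] = 0;  [x^3] = -1/2;  [x^4] = 0;  [x^5] = 3/8.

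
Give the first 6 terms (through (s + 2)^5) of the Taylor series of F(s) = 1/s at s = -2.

[(s + 2)^0] = -1/2;  [(s + 2)^1] = -1/4;  [(s + 2)^2] = -1/8;  [(s + 2)^3] = -1/16;  [(s + 2)^4] = -1/32;  [(s + 2)^5] = -1/64.

-(s + 2)^5/64 - (s + 2)^4/32 - (s + 2)^3/16 - (s + 2)^2/8 - (s + 2)/4 - 1/2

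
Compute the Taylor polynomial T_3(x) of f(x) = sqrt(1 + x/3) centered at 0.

x^3/432 - x^2/72 + x/6 + 1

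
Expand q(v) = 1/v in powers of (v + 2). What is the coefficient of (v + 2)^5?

-1/64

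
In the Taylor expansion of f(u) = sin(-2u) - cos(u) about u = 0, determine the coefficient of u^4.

-1/24

Add the two expansions coefficient-wise.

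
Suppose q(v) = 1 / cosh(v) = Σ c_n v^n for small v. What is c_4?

Invert the denominator's series and multiply.
[v^0] = 1;  [v^1] = 0;  [v^2] = -1/2;  [v^3] = 0;  [v^4] = 5/24.

5/24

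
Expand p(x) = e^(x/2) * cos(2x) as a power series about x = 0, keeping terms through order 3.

Multiply the two series term by term and collect like powers.
[x^0] = 1;  [x^1] = 1/2;  [x^2] = -15/8;  [x^3] = -47/48.

-47*x^3/48 - 15*x^2/8 + x/2 + 1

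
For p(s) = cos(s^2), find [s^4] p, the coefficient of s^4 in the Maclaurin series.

-1/2

[s^0] = 1;  [s^1] = 0;  [s^2] = 0;  [s^3] = 0;  [s^4] = -1/2.
So c_4 = p^(4)(0)/4! = -1/2.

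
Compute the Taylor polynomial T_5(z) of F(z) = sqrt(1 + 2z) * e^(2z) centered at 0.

107*z^5/120 + 11*z^4/8 + 17*z^3/6 + 7*z^2/2 + 3*z + 1

Expand each factor separately, then convolve coefficients.
F(0) = 1
F′(0) = 3
F′′(0) = 7
F′′′(0) = 17
F^(4)(0) = 33
F^(5)(0) = 107
Dividing each by k! gives the coefficients c_0, ..., c_5.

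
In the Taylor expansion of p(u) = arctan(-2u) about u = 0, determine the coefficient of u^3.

8/3

p(0) = 0
p′(0) = -2
p′′(0) = 0
p′′′(0) = 16
So c_3 = p′′′(0)/3! = 8/3.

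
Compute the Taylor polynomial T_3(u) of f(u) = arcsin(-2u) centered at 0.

-4*u^3/3 - 2*u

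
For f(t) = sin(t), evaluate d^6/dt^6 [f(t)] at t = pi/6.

The coefficient of (t - pi/6)^6 in the expansion is -1/1440, so f^(6)(pi/6) = 6! * (-1/1440) = -1/2.

-1/2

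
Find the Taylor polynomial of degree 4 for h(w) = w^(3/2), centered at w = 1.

h(1) = 1
h′(1) = 3/2
h′′(1) = 3/4
h′′′(1) = -3/8
h^(4)(1) = 9/16

3*(w - 1)^4/128 - (w - 1)^3/16 + 3*(w - 1)^2/8 + 3*(w - 1)/2 + 1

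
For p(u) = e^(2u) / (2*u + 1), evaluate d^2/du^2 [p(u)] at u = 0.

Expand 1/(denominator) as a geometric series and multiply by the numerator's series.
From the series, [u^2] p = 2; multiply by 2! = 2 to get 4.

4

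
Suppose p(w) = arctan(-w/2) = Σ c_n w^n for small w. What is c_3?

1/24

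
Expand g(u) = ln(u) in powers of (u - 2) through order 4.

[(u - 2)^0] = ln(2);  [(u - 2)^1] = 1/2;  [(u - 2)^2] = -1/8;  [(u - 2)^3] = 1/24;  [(u - 2)^4] = -1/64.

-(u - 2)^4/64 + (u - 2)^3/24 - (u - 2)^2/8 + (u - 2)/2 + ln(2)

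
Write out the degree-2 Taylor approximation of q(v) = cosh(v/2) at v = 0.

Use the known series and substitute for the argument.
q(0) = 1
q′(0) = 0
q′′(0) = 1/4
Then c_k = q^(k)(0)/k! gives each Taylor coefficient.

v^2/8 + 1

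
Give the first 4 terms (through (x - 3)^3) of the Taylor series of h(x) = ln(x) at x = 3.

(x - 3)^3/81 - (x - 3)^2/18 + (x - 3)/3 + ln(3)

[(x - 3)^0] = ln(3);  [(x - 3)^1] = 1/3;  [(x - 3)^2] = -1/18;  [(x - 3)^3] = 1/81.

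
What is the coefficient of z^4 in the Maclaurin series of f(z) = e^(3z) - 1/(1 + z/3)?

Expand each term separately and add.
f(0) = 0
f′(0) = 10/3
f′′(0) = 79/9
f′′′(0) = 245/9
f^(4)(0) = 2179/27
Then c_k = f^(k)(0)/k! gives each Taylor coefficient.

2179/648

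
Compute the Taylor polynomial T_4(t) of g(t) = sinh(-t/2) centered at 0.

Compute the successive derivatives at the expansion point and divide by k!.
[t^0] = 0;  [t^1] = -1/2;  [t^2] = 0;  [t^3] = -1/48;  [t^4] = 0.

-t^3/48 - t/2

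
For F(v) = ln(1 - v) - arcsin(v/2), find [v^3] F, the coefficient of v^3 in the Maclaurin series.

Combine the two series term by term.

-17/48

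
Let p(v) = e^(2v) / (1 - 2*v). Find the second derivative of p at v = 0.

Use 1/(1 - r) = Σ r^k on the denominator, then take the Cauchy product.
The coefficient of v^2 in the expansion is 10, so p′′(0) = 2! * (10) = 20.

20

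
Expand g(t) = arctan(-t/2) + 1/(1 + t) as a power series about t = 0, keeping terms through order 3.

Expand each term separately and add.

-23*t^3/24 + t^2 - 3*t/2 + 1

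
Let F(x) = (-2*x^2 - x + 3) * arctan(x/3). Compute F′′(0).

Shift and add copies of the series according to the polynomial's terms.
The coefficient of x^2 in the expansion is -1/3, so F′′(0) = 2! * (-1/3) = -2/3.

-2/3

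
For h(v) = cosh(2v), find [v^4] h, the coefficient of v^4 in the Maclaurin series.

2/3

h(0) = 1
h′(0) = 0
h′′(0) = 4
h′′′(0) = 0
h^(4)(0) = 16
Dividing each by k! gives the coefficients c_0, ..., c_4.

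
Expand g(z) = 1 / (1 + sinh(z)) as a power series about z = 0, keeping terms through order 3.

Expand as Σ (-1)^k u^k with u equal to the inner function's series.

-7*z^3/6 + z^2 - z + 1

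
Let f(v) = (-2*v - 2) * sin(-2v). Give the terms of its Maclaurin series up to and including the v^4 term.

Multiply each power in the prefactor through the base expansion.
f(0) = 0
f′(0) = 4
f′′(0) = 8
f′′′(0) = -16
f^(4)(0) = -64

-8*v^4/3 - 8*v^3/3 + 4*v^2 + 4*v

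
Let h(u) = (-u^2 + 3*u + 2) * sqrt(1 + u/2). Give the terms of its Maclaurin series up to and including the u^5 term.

Shift and add copies of the series according to the polynomial's terms.

-55*u^5/4096 + 51*u^4/1024 - 21*u^3/64 - 5*u^2/16 + 7*u/2 + 2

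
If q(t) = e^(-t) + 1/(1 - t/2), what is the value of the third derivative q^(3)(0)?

Add the two expansions coefficient-wise.
From the series, [t^3] q = -1/24; multiply by 3! = 6 to get -1/4.

-1/4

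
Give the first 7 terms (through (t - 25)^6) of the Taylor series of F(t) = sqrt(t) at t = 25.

-21*(t - 25)^6/50000000000 + 7*(t - 25)^5/500000000 - (t - 25)^4/2000000 + (t - 25)^3/50000 - (t - 25)^2/1000 + (t - 25)/10 + 5

F(25) = 5
F′(25) = 1/10
F′′(25) = -1/500
F′′′(25) = 3/25000
F^(4)(25) = -3/250000
F^(5)(25) = 21/12500000
F^(6)(25) = -189/625000000
The Taylor polynomial is Σ F^(k)(25)/k! · (t - 25)^k.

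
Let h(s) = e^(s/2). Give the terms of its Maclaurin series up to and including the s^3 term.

s^3/48 + s^2/8 + s/2 + 1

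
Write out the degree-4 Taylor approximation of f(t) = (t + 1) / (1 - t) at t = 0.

2*t^4 + 2*t^3 + 2*t^2 + 2*t + 1

Distribute the polynomial across the series and collect like powers.
f(0) = 1
f′(0) = 2
f′′(0) = 4
f′′′(0) = 12
f^(4)(0) = 48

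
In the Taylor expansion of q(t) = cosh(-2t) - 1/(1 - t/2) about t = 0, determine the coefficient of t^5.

Add the two expansions coefficient-wise.
[t^0] = 0;  [t^1] = -1/2;  [t^2] = 7/4;  [t^3] = -1/8;  [t^4] = 29/48;  [t^5] = -1/32.

-1/32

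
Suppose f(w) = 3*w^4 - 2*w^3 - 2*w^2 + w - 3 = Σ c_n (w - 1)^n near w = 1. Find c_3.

Compute the successive derivatives at the expansion point and divide by k!.
f(1) = -3
f′(1) = 3
f′′(1) = 20
f′′′(1) = 60
So c_3 = f′′′(1)/3! = 10.

10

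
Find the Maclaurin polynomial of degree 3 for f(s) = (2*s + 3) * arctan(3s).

-27*s^3 + 6*s^2 + 9*s

Multiply each power in the prefactor through the base expansion.
[s^0] = 0;  [s^1] = 9;  [s^2] = 6;  [s^3] = -27.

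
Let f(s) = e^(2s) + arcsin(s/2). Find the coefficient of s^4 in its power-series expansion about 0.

Expand each term separately and add.
[s^0] = 1;  [s^1] = 5/2;  [s^2] = 2;  [s^3] = 65/48;  [s^4] = 2/3.
So c_4 = f^(4)(0)/4! = 2/3.

2/3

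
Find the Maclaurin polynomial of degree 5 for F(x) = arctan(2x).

F(0) = 0
F′(0) = 2
F′′(0) = 0
F′′′(0) = -16
F^(4)(0) = 0
F^(5)(0) = 768
The Taylor polynomial is Σ F^(k)(0)/k! · x^k.

32*x^5/5 - 8*x^3/3 + 2*x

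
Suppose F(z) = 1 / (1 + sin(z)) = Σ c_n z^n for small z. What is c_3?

Expand as Σ (-1)^k u^k with u equal to the inner function's series.
[z^0] = 1;  [z^1] = -1;  [z^2] = 1;  [z^3] = -5/6.

-5/6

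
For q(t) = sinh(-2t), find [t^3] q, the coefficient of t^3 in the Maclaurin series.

[t^0] = 0;  [t^1] = -2;  [t^2] = 0;  [t^3] = -4/3.

-4/3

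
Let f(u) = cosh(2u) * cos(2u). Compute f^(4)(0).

-64

Write out both Maclaurin series and multiply, keeping only the needed powers.
The coefficient of u^4 in the expansion is -8/3, so f^(4)(0) = 4! * (-8/3) = -64.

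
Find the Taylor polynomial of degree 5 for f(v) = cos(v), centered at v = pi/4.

-sqrt(2)*(v - pi/4)^5/240 + sqrt(2)*(v - pi/4)^4/48 + sqrt(2)*(v - pi/4)^3/12 - sqrt(2)*(v - pi/4)^2/4 - sqrt(2)*(v - pi/4)/2 + sqrt(2)/2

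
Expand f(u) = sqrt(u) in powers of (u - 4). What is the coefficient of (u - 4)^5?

f(4) = 2
f′(4) = 1/4
f′′(4) = -1/32
f′′′(4) = 3/256
f^(4)(4) = -15/2048
f^(5)(4) = 105/16384
So c_5 = f^(5)(4)/5! = 7/131072.

7/131072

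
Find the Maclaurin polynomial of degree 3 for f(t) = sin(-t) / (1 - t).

Multiply the two series term by term and collect like powers.
f(0) = 0
f′(0) = -1
f′′(0) = -2
f′′′(0) = -5
The Taylor polynomial is Σ f^(k)(0)/k! · t^k.

-5*t^3/6 - t^2 - t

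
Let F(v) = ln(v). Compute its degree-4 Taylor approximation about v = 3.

F(3) = ln(3)
F′(3) = 1/3
F′′(3) = -1/9
F′′′(3) = 2/27
F^(4)(3) = -2/27
Dividing each by k! gives the coefficients c_0, ..., c_4.

-(v - 3)^4/324 + (v - 3)^3/81 - (v - 3)^2/18 + (v - 3)/3 + ln(3)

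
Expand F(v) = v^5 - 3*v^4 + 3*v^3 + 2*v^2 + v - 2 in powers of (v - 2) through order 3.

F(2) = 16
F′(2) = 29
F′′(2) = 56
F′′′(2) = 114
Then c_k = F^(k)(2)/k! gives each Taylor coefficient.

19*(v - 2)^3 + 28*(v - 2)^2 + 29*(v - 2) + 16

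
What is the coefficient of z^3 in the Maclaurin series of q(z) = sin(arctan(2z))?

Plug the Maclaurin series of the inner function into that of the outer and collect terms.
q(0) = 0
q′(0) = 2
q′′(0) = 0
q′′′(0) = -24

-4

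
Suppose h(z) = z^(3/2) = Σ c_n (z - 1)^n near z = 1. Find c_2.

3/8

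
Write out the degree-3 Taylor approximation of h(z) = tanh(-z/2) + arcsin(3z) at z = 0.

Expand each term separately and add.
h(0) = 0
h′(0) = 5/2
h′′(0) = 0
h′′′(0) = 109/4

109*z^3/24 + 5*z/2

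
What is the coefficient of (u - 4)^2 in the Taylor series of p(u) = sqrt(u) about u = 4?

-1/64

[(u - 4)^0] = 2;  [(u - 4)^1] = 1/4;  [(u - 4)^2] = -1/64.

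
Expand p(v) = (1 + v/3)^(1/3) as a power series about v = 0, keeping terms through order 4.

[v^0] = 1;  [v^1] = 1/9;  [v^2] = -1/81;  [v^3] = 5/2187;  [v^4] = -10/19683.

-10*v^4/19683 + 5*v^3/2187 - v^2/81 + v/9 + 1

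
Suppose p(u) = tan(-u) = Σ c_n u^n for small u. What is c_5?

-2/15

p(0) = 0
p′(0) = -1
p′′(0) = 0
p′′′(0) = -2
p^(4)(0) = 0
p^(5)(0) = -16
Then c_k = p^(k)(0)/k! gives each Taylor coefficient.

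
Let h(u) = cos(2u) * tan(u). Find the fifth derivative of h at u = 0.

Write out both Maclaurin series and multiply, keeping only the needed powers.
The coefficient of u^5 in the expansion is 2/15, so h^(5)(0) = 5! * (2/15) = 16.

16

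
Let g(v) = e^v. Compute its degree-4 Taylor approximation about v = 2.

[(v - 2)^0] = e^(2);  [(v - 2)^1] = e^(2);  [(v - 2)^2] = e^(2)/2;  [(v - 2)^3] = e^(2)/6;  [(v - 2)^4] = e^(2)/24.

(v - 2)^4*e^(2)/24 + (v - 2)^3*e^(2)/6 + (v - 2)^2*e^(2)/2 + (v - 2)*e^(2) + e^(2)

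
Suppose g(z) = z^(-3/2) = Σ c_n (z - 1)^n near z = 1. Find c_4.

315/128

g(1) = 1
g′(1) = -3/2
g′′(1) = 15/4
g′′′(1) = -105/8
g^(4)(1) = 945/16
So c_4 = g^(4)(1)/4! = 315/128.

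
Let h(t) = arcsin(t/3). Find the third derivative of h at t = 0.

1/27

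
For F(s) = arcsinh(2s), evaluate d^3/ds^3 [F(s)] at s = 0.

From the series, [s^3] F = -4/3; multiply by 3! = 6 to get -8.

-8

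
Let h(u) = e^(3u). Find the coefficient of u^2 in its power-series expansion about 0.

9/2

h(0) = 1
h′(0) = 3
h′′(0) = 9
Dividing each by k! gives the coefficients c_0, ..., c_2.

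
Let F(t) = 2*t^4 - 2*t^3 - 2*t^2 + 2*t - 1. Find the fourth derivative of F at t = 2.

48

The coefficient of (t - 2)^4 in the expansion is 2, so F^(4)(2) = 4! * (2) = 48.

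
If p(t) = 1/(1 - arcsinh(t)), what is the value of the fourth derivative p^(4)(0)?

16

Plug the Maclaurin series of the inner function into that of the outer and collect terms.
The coefficient of t^4 in the expansion is 2/3, so p^(4)(0) = 4! * (2/3) = 16.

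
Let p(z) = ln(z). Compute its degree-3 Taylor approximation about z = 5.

[(z - 5)^0] = ln(5);  [(z - 5)^1] = 1/5;  [(z - 5)^2] = -1/50;  [(z - 5)^3] = 1/375.

(z - 5)^3/375 - (z - 5)^2/50 + (z - 5)/5 + ln(5)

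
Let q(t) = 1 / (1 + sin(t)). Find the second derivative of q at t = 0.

Use the geometric series for the reciprocal, then substitute.
The coefficient of t^2 in the expansion is 1, so q′′(0) = 2! * (1) = 2.

2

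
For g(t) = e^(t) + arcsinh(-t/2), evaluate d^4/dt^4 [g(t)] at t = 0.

Add the two expansions coefficient-wise.
The coefficient of t^4 in the expansion is 1/24, so g^(4)(0) = 4! * (1/24) = 1.

1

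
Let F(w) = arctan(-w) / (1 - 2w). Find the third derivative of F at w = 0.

Expand each factor separately, then convolve coefficients.
From the series, [w^3] F = -11/3; multiply by 3! = 6 to get -22.

-22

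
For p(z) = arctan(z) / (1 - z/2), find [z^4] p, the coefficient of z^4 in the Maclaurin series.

Expand each factor separately, then convolve coefficients.
[z^0] = 0;  [z^1] = 1;  [z^2] = 1/2;  [z^3] = -1/12;  [z^4] = -1/24.

-1/24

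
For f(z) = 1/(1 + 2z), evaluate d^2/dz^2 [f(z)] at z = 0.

8

Use the known series and substitute for the argument.
From the series, [z^2] f = 4; multiply by 2! = 2 to get 8.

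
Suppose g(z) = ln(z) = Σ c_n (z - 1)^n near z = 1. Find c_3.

[(z - 1)^0] = 0;  [(z - 1)^1] = 1;  [(z - 1)^2] = -1/2;  [(z - 1)^3] = 1/3.

1/3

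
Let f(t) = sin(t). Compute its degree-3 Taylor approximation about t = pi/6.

Compute the successive derivatives at the expansion point and divide by k!.
[(t - pi/6)^0] = 1/2;  [(t - pi/6)^1] = sqrt(3)/2;  [(t - pi/6)^2] = -1/4;  [(t - pi/6)^3] = -sqrt(3)/12.

-sqrt(3)*(t - pi/6)^3/12 - (t - pi/6)^2/4 + sqrt(3)*(t - pi/6)/2 + 1/2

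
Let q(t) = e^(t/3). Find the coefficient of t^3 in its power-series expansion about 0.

q(0) = 1
q′(0) = 1/3
q′′(0) = 1/9
q′′′(0) = 1/27

1/162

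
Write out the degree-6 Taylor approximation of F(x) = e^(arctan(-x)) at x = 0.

Compose series: expand the inner function first, then feed it into the outer expansion.
F(0) = 1
F′(0) = -1
F′′(0) = 1
F′′′(0) = 1
F^(4)(0) = -7
F^(5)(0) = -5
F^(6)(0) = 145

29*x^6/144 - x^5/24 - 7*x^4/24 + x^3/6 + x^2/2 - x + 1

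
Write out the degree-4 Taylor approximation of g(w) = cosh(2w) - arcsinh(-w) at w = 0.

Combine the two series term by term.

2*w^4/3 - w^3/6 + 2*w^2 + w + 1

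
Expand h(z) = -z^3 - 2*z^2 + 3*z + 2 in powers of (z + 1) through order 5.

-(z + 1)^3 + (z + 1)^2 + 4*(z + 1) - 2

h(-1) = -2
h′(-1) = 4
h′′(-1) = 2
h′′′(-1) = -6
h^(4)(-1) = 0
h^(5)(-1) = 0
Then c_k = h^(k)(-1)/k! gives each Taylor coefficient.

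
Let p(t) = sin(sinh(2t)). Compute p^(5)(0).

-256

Let u equal the inner series; expand the outer function in u and truncate.
The coefficient of t^5 in the expansion is -32/15, so p^(5)(0) = 5! * (-32/15) = -256.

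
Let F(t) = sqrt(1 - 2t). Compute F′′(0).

-1

From the series, [t^2] F = -1/2; multiply by 2! = 2 to get -1.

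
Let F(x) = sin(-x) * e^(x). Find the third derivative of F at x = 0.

-2

Take the Cauchy product of the two expansions.
The coefficient of x^3 in the expansion is -1/3, so F′′′(0) = 3! * (-1/3) = -2.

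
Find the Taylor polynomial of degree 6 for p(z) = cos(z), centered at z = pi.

p(pi) = -1
p′(pi) = 0
p′′(pi) = 1
p′′′(pi) = 0
p^(4)(pi) = -1
p^(5)(pi) = 0
p^(6)(pi) = 1
Then c_k = p^(k)(pi)/k! gives each Taylor coefficient.

(z - pi)^6/720 - (z - pi)^4/24 + (z - pi)^2/2 - 1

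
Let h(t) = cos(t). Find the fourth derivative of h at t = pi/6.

Compute the successive derivatives at the expansion point and divide by k!.
From the series, [(t - pi/6)^4] h = sqrt(3)/48; multiply by 4! = 24 to get sqrt(3)/2.

sqrt(3)/2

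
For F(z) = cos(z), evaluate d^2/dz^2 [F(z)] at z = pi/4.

-sqrt(2)/2

The coefficient of (z - pi/4)^2 in the expansion is -sqrt(2)/4, so F′′(pi/4) = 2! * (-sqrt(2)/4) = -sqrt(2)/2.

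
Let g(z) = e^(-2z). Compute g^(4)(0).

16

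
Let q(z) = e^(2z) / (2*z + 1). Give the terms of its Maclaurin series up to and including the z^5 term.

-176*z^5/15 + 6*z^4 - 8*z^3/3 + 2*z^2 + 1

Use 1/(1 - r) = Σ r^k on the denominator, then take the Cauchy product.
q(0) = 1
q′(0) = 0
q′′(0) = 4
q′′′(0) = -16
q^(4)(0) = 144
q^(5)(0) = -1408
Then c_k = q^(k)(0)/k! gives each Taylor coefficient.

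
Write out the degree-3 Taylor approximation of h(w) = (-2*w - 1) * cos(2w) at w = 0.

Distribute the polynomial across the series and collect like powers.

4*w^3 + 2*w^2 - 2*w - 1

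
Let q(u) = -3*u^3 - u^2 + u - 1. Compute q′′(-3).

The coefficient of (u + 3)^2 in the expansion is 26, so q′′(-3) = 2! * (26) = 52.

52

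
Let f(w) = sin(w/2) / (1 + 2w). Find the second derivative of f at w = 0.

Take the Cauchy product of the two expansions.
The coefficient of w^2 in the expansion is -1, so f′′(0) = 2! * (-1) = -2.

-2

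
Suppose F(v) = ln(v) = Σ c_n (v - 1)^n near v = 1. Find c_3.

1/3

Compute the successive derivatives at the expansion point and divide by k!.
F(1) = 0
F′(1) = 1
F′′(1) = -1
F′′′(1) = 2
Dividing each by k! gives the coefficients c_0, ..., c_3.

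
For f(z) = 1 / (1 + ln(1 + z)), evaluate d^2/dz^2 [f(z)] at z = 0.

3

Write 1/(1+u) = 1 - u + u^2 - u^3 + ... and substitute the series for u.
From the series, [z^2] f = 3/2; multiply by 2! = 2 to get 3.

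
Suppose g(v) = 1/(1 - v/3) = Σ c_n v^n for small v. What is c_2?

Apply the Taylor formula c_k = f^(k)(a)/k!.
g(0) = 1
g′(0) = 1/3
g′′(0) = 2/9
So c_2 = g′′(0)/2! = 1/9.

1/9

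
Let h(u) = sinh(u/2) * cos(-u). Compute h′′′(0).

-11/8

Take the Cauchy product of the two expansions.
The coefficient of u^3 in the expansion is -11/48, so h′′′(0) = 3! * (-11/48) = -11/8.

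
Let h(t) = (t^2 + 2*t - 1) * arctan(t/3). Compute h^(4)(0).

-16/27

Multiply each power in the prefactor through the base expansion.
From the series, [t^4] h = -2/81; multiply by 4! = 24 to get -16/27.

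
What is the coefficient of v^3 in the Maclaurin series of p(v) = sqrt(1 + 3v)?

27/16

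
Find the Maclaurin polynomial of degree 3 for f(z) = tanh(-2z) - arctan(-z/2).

21*z^3/8 - 3*z/2

Combine the two series term by term.
[z^0] = 0;  [z^1] = -3/2;  [z^2] = 0;  [z^3] = 21/8.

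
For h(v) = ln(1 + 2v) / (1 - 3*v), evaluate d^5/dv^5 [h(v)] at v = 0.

Multiply the numerator's expansion by the denominator's geometric series.
From the series, [v^5] h = 632/5; multiply by 5! = 120 to get 15168.

15168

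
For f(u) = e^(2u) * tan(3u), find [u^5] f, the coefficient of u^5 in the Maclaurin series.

Expand each factor separately, then convolve coefficients.
f(0) = 0
f′(0) = 3
f′′(0) = 12
f′′′(0) = 90
f^(4)(0) = 528
f^(5)(0) = 6288
The Taylor polynomial is Σ f^(k)(0)/k! · u^k.

262/5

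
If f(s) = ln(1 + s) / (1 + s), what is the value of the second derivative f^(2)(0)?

-3

Multiply the two series term by term and collect like powers.
From the series, [s^2] f = -3/2; multiply by 2! = 2 to get -3.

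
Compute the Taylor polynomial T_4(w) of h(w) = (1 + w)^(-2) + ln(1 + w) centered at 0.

Add the two expansions coefficient-wise.
h(0) = 1
h′(0) = -1
h′′(0) = 5
h′′′(0) = -22
h^(4)(0) = 114

19*w^4/4 - 11*w^3/3 + 5*w^2/2 - w + 1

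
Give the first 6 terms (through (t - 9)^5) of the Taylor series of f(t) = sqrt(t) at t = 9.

7*(t - 9)^5/5038848 - 5*(t - 9)^4/279936 + (t - 9)^3/3888 - (t - 9)^2/216 + (t - 9)/6 + 3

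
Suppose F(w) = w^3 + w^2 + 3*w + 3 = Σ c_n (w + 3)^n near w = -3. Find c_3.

Compute the successive derivatives at the expansion point and divide by k!.
F(-3) = -24
F′(-3) = 24
F′′(-3) = -16
F′′′(-3) = 6
Dividing each by k! gives the coefficients c_0, ..., c_3.

1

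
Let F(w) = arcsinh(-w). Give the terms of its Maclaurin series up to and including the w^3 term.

[w^0] = 0;  [w^1] = -1;  [w^2] = 0;  [w^3] = 1/6.

w^3/6 - w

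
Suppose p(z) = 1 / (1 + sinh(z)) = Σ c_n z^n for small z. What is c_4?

4/3

Use the geometric series for the reciprocal, then substitute.
p(0) = 1
p′(0) = -1
p′′(0) = 2
p′′′(0) = -7
p^(4)(0) = 32
So c_4 = p^(4)(0)/4! = 4/3.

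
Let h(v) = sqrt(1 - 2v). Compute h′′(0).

-1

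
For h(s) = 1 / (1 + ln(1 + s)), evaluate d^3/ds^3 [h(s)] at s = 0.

-14

Expand as Σ (-1)^k u^k with u equal to the inner function's series.
The coefficient of s^3 in the expansion is -7/3, so h′′′(0) = 3! * (-7/3) = -14.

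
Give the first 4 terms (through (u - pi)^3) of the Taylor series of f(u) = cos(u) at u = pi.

(u - pi)^2/2 - 1

f(pi) = -1
f′(pi) = 0
f′′(pi) = 1
f′′′(pi) = 0
Dividing each by k! gives the coefficients c_0, ..., c_3.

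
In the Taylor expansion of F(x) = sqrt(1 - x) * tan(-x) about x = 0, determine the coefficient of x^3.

Write out both Maclaurin series and multiply, keeping only the needed powers.
F(0) = 0
F′(0) = -1
F′′(0) = 1
F′′′(0) = -5/4
So c_3 = F′′′(0)/3! = -5/24.

-5/24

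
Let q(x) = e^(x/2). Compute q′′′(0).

From the series, [x^3] q = 1/48; multiply by 3! = 6 to get 1/8.

1/8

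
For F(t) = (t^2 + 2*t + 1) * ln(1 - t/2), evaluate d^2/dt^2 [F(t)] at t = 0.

-9/4

Distribute the polynomial across the series and collect like powers.
The coefficient of t^2 in the expansion is -9/8, so F′′(0) = 2! * (-9/8) = -9/4.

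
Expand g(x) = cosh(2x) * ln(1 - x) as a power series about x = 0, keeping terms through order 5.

Write out both Maclaurin series and multiply, keeping only the needed powers.

-23*x^5/15 - 5*x^4/4 - 7*x^3/3 - x^2/2 - x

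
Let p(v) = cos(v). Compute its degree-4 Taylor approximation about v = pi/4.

sqrt(2)*(v - pi/4)^4/48 + sqrt(2)*(v - pi/4)^3/12 - sqrt(2)*(v - pi/4)^2/4 - sqrt(2)*(v - pi/4)/2 + sqrt(2)/2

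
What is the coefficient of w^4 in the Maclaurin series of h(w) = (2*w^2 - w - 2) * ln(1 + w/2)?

-25/96

Distribute the polynomial across the series and collect like powers.
[w^0] = 0;  [w^1] = -1;  [w^2] = -1/4;  [w^3] = 25/24;  [w^4] = -25/96.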